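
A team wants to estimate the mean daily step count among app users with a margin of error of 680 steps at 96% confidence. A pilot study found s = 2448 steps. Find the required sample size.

55

For a mean, the margin of error is E = z·σ/√n, so n = (zσ/E)².
At 96% confidence, z = 2.054.
n = (2.054 × 2448 / 680)² = 54.68
Round up: n = 55.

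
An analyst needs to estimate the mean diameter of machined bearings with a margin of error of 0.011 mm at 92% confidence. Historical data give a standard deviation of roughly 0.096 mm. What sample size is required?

For a mean, the margin of error is E = z·σ/√n, so n = (zσ/E)².
At 92% confidence, z = 1.751.
n = (1.751 × 0.096 / 0.011)² = 233.52
Round up: n = 234.

234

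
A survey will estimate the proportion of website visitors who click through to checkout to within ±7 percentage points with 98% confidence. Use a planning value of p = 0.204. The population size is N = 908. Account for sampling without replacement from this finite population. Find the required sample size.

For a proportion with margin E = 0.07 at 98% confidence, z = 2.326.
n = p̂(1−p̂)(z/E)² = 0.204 × 0.796 × (2.326/0.07)² = 179.29 — call this n₀.
Finite-population correction with N = 908: n = n₀ / (1 + (n₀−1)/N) = 179.29 / 1.196 = 149.91
Round up: n = 150.

150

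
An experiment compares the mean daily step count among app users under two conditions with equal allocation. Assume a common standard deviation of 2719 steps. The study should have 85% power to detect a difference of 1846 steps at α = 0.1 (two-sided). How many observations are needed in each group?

32 per group

For two equal groups, n per group = 2·((z_{α/2} + z_β)·σ/δ)².
z_{α/2} = 1.645; z_β = 1.036 (power 85%).
n = 2 × (2.681 × 2719 / 1846)² = 2 × 15.59 = 31.18
Round up: n = 32 per group.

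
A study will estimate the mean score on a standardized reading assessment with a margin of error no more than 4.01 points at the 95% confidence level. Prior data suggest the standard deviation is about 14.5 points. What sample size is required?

For a mean, the margin of error is E = z·σ/√n, so n = (zσ/E)².
At 95% confidence, z = 1.960.
n = (1.960 × 14.5 / 4.01)² = 50.23
Round up: n = 51.

51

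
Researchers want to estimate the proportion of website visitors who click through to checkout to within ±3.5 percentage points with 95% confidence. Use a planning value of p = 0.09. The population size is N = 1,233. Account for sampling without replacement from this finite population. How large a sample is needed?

For a proportion with margin E = 0.035 at 95% confidence, z = 1.960.
n = p̂(1−p̂)(z/E)² = 0.09 × 0.91 × (1.960/0.035)² = 256.84 — call this n₀.
Finite-population correction with N = 1,233: n = n₀ / (1 + (n₀−1)/N) = 256.84 / 1.207 = 212.79
Round up: n = 213.

213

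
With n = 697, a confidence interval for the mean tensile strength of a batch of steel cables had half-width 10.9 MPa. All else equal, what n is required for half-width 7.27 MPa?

Margin of error scales as 1/√n, so n₂ = n₁·(E₁/E₂)².
n₂ = 697 × (10.9/7.27)² = 697 × 2.248 = 1566.86
Round up: n₂ = 1567.

1567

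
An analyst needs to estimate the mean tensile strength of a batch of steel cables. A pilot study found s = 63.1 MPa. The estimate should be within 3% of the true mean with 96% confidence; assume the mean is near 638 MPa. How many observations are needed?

For a mean, the margin of error is E = z·σ/√n, so n = (zσ/E)².
At 96% confidence, z = 2.054.
E = 3% of 638 = 19.14 MPa.
n = (2.054 × 63.1 / 19.14)² = 45.85
Round up: n = 46.

n = 46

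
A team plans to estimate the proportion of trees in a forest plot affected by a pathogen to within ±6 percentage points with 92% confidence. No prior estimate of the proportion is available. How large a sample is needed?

For a proportion with margin E = 0.06 at 92% confidence, z = 1.751.
With no prior estimate, use p = 0.5, which maximizes p(1−p) at 0.25.
n = 0.25 × (z/E)² = 0.25 × (1.751/0.06)² = 212.92
Round up: n = 213.

213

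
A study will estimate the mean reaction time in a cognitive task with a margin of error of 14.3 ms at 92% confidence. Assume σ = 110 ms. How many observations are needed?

For a mean, the margin of error is E = z·σ/√n, so n = (zσ/E)².
At 92% confidence, z = 1.751.
n = (1.751 × 110 / 14.3)² = 181.42
Round up: n = 182.

n = 182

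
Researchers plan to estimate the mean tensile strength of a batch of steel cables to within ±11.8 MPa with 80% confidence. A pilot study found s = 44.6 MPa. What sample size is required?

For a mean, the margin of error is E = z·σ/√n, so n = (zσ/E)².
At 80% confidence, z = 1.282.
n = (1.282 × 44.6 / 11.8)² = 23.48
Round up: n = 24.

24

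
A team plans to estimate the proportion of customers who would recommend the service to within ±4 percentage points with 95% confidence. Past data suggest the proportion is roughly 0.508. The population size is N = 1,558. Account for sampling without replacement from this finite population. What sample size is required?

n = 434

For a proportion with margin E = 0.04 at 95% confidence, z = 1.960.
n = p̂(1−p̂)(z/E)² = 0.508 × 0.492 × (1.960/0.04)² = 600.10 — call this n₀.
Finite-population correction with N = 1,558: n = n₀ / (1 + (n₀−1)/N) = 600.10 / 1.385 = 433.29
Round up: n = 434.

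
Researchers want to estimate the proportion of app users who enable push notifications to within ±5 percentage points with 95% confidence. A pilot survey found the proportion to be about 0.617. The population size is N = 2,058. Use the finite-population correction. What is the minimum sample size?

309

For a proportion with margin E = 0.05 at 95% confidence, z = 1.960.
n = p̂(1−p̂)(z/E)² = 0.617 × 0.383 × (1.960/0.05)² = 363.12 — call this n₀.
Finite-population correction with N = 2,058: n = n₀ / (1 + (n₀−1)/N) = 363.12 / 1.176 = 308.78
Round up: n = 309.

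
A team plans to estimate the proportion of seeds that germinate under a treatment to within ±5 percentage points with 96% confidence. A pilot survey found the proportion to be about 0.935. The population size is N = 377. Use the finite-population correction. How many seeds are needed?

For a proportion with margin E = 0.05 at 96% confidence, z = 2.054.
n = p̂(1−p̂)(z/E)² = 0.935 × 0.065 × (2.054/0.05)² = 102.56 — call this n₀.
Finite-population correction with N = 377: n = n₀ / (1 + (n₀−1)/N) = 102.56 / 1.269 = 80.82
Round up: n = 81.

n = 81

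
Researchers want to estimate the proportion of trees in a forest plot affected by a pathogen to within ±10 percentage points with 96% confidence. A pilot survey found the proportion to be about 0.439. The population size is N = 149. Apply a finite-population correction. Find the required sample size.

For a proportion with margin E = 0.1 at 96% confidence, z = 2.054.
n = p̂(1−p̂)(z/E)² = 0.439 × 0.561 × (2.054/0.1)² = 103.90 — call this n₀.
Finite-population correction with N = 149: n = n₀ / (1 + (n₀−1)/N) = 103.90 / 1.691 = 61.44
Round up: n = 62.

62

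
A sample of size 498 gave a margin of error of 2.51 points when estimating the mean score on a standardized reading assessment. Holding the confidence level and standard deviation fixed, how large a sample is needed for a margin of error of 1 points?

n = 3138

Margin of error scales as 1/√n, so n₂ = n₁·(E₁/E₂)².
n₂ = 498 × (2.51/1)² = 498 × 6.3 = 3137.40
Round up: n₂ = 3138.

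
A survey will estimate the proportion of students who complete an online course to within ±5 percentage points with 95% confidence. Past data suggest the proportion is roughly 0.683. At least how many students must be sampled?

For a proportion with margin E = 0.05 at 95% confidence, z = 1.960.
n = p̂(1−p̂)(z/E)² = 0.683 × 0.317 × (1.960/0.05)² = 332.70
Round up: n = 333.

n = 333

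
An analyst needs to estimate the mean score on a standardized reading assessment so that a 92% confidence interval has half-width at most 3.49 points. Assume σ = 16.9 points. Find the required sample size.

For a mean, the margin of error is E = z·σ/√n, so n = (zσ/E)².
At 92% confidence, z = 1.751.
n = (1.751 × 16.9 / 3.49)² = 71.89
Round up: n = 72.

72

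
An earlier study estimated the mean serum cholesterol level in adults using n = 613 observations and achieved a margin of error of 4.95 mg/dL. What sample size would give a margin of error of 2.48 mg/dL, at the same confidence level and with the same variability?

2443

Margin of error scales as 1/√n, so n₂ = n₁·(E₁/E₂)².
n₂ = 613 × (4.95/2.48)² = 613 × 3.984 = 2442.19
Round up: n₂ = 2443.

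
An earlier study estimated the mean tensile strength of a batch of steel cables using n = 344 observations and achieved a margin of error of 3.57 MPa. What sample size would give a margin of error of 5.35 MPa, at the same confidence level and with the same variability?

154

Margin of error scales as 1/√n, so n₂ = n₁·(E₁/E₂)².
n₂ = 344 × (3.57/5.35)² = 344 × 0.4453 = 153.18
Round up: n₂ = 154.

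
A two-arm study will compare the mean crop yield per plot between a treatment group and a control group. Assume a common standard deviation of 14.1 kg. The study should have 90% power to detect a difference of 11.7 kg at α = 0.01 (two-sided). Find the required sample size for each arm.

44 per group

For two equal groups, n per group = 2·((z_{α/2} + z_β)·σ/δ)².
z_{α/2} = 2.576; z_β = 1.282 (power 90%).
n = 2 × (3.858 × 14.1 / 11.7)² = 2 × 21.62 = 43.24
Round up: n = 44 per group.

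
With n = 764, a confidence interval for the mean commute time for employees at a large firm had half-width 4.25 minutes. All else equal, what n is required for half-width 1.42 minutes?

Margin of error scales as 1/√n, so n₂ = n₁·(E₁/E₂)².
n₂ = 764 × (4.25/1.42)² = 764 × 8.958 = 6843.91
Round up: n₂ = 6844.

6844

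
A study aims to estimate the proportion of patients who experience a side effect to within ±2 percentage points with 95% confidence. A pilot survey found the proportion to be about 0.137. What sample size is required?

For a proportion with margin E = 0.02 at 95% confidence, z = 1.960.
n = p̂(1−p̂)(z/E)² = 0.137 × 0.863 × (1.960/0.02)² = 1135.49
Round up: n = 1136.

1136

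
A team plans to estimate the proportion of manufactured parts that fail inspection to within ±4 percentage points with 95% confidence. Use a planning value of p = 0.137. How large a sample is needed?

For a proportion with margin E = 0.04 at 95% confidence, z = 1.960.
n = p̂(1−p̂)(z/E)² = 0.137 × 0.863 × (1.960/0.04)² = 283.87
Round up: n = 284.

n = 284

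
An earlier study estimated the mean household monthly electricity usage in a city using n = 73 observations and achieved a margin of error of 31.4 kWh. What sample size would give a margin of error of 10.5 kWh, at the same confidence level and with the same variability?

Margin of error scales as 1/√n, so n₂ = n₁·(E₁/E₂)².
n₂ = 73 × (31.4/10.5)² = 73 × 8.943 = 652.84
Round up: n₂ = 653.

653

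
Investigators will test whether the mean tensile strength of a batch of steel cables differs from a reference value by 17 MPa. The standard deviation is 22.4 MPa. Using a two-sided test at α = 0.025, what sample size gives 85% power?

For a one-sample z-test, n = ((z_{α/2} + z_β)·σ/δ)².
z_{α/2} = 2.241 (two-sided α = 0.025); z_β = 1.036 (power 85% → β = 0.15).
n = (3.277 × 22.4 / 17)² = 18.64
Round up: n = 19.

n = 19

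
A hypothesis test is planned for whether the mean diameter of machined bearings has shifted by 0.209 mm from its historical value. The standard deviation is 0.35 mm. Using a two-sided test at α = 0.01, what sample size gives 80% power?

For a one-sample z-test, n = ((z_{α/2} + z_β)·σ/δ)².
z_{α/2} = 2.576 (two-sided α = 0.01); z_β = 0.842 (power 80% → β = 0.2).
n = (3.418 × 0.35 / 0.209)² = 32.76
Round up: n = 33.

33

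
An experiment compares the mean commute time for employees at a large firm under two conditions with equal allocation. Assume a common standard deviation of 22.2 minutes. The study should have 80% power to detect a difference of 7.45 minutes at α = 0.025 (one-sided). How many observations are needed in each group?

140 per group

For two equal groups, n per group = 2·((z_α + z_β)·σ/δ)².
z_α = 1.960; z_β = 0.842 (power 80%).
n = 2 × (2.802 × 22.2 / 7.45)² = 2 × 69.72 = 139.44
Round up: n = 140 per group.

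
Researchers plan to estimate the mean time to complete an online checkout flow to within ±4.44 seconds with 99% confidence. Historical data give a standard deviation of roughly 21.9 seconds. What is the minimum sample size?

n = 162

For a mean, the margin of error is E = z·σ/√n, so n = (zσ/E)².
At 99% confidence, z = 2.576.
n = (2.576 × 21.9 / 4.44)² = 161.44
Round up: n = 162.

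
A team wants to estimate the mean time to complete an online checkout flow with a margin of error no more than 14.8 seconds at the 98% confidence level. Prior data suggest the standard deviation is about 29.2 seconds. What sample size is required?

For a mean, the margin of error is E = z·σ/√n, so n = (zσ/E)².
At 98% confidence, z = 2.326.
n = (2.326 × 29.2 / 14.8)² = 21.06
Round up: n = 22.

22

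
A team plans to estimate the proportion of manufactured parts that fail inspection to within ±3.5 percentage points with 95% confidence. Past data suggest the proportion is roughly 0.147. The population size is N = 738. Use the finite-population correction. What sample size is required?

257

For a proportion with margin E = 0.035 at 95% confidence, z = 1.960.
n = p̂(1−p̂)(z/E)² = 0.147 × 0.853 × (1.960/0.035)² = 393.23 — call this n₀.
Finite-population correction with N = 738: n = n₀ / (1 + (n₀−1)/N) = 393.23 / 1.531 = 256.85
Round up: n = 257.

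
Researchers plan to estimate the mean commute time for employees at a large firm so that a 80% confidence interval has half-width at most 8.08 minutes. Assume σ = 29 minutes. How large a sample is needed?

For a mean, the margin of error is E = z·σ/√n, so n = (zσ/E)².
At 80% confidence, z = 1.282.
n = (1.282 × 29 / 8.08)² = 21.17
Round up: n = 22.

22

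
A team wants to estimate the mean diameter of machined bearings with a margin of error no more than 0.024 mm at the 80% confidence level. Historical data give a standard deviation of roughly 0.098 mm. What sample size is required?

n = 28

For a mean, the margin of error is E = z·σ/√n, so n = (zσ/E)².
At 80% confidence, z = 1.282.
n = (1.282 × 0.098 / 0.024)² = 27.40
Round up: n = 28.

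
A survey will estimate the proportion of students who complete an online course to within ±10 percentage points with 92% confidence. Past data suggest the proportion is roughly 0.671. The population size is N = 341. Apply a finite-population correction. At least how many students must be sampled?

57

For a proportion with margin E = 0.1 at 92% confidence, z = 1.751.
n = p̂(1−p̂)(z/E)² = 0.671 × 0.329 × (1.751/0.1)² = 67.68 — call this n₀.
Finite-population correction with N = 341: n = n₀ / (1 + (n₀−1)/N) = 67.68 / 1.196 = 56.59
Round up: n = 57.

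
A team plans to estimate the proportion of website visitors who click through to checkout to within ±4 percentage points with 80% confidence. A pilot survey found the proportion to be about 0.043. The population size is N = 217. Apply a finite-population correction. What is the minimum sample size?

For a proportion with margin E = 0.04 at 80% confidence, z = 1.282.
n = p̂(1−p̂)(z/E)² = 0.043 × 0.957 × (1.282/0.04)² = 42.27 — call this n₀.
Finite-population correction with N = 217: n = n₀ / (1 + (n₀−1)/N) = 42.27 / 1.19 = 35.52
Round up: n = 36.

36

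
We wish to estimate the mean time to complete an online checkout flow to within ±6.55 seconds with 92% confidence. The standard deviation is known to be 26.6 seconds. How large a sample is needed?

For a mean, the margin of error is E = z·σ/√n, so n = (zσ/E)².
At 92% confidence, z = 1.751.
n = (1.751 × 26.6 / 6.55)² = 50.57
Round up: n = 51.

n = 51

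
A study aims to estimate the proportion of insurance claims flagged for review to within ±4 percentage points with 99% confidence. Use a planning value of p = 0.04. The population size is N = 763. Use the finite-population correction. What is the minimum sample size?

132

For a proportion with margin E = 0.04 at 99% confidence, z = 2.576.
n = p̂(1−p̂)(z/E)² = 0.04 × 0.96 × (2.576/0.04)² = 159.26 — call this n₀.
Finite-population correction with N = 763: n = n₀ / (1 + (n₀−1)/N) = 159.26 / 1.207 = 131.95
Round up: n = 132.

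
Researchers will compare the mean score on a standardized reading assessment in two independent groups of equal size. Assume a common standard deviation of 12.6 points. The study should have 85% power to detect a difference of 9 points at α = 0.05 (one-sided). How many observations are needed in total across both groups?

For two equal groups, n per group = 2·((z_α + z_β)·σ/δ)².
z_α = 1.645; z_β = 1.036 (power 85%).
n = 2 × (2.681 × 12.6 / 9)² = 2 × 14.09 = 28.18
Round up: n = 29 per group.
Total across both groups: 2 × 29 = 58.

58 total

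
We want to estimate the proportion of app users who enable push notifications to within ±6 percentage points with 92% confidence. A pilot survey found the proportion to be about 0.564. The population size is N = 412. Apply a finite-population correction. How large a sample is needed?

140

For a proportion with margin E = 0.06 at 92% confidence, z = 1.751.
n = p̂(1−p̂)(z/E)² = 0.564 × 0.436 × (1.751/0.06)² = 209.43 — call this n₀.
Finite-population correction with N = 412: n = n₀ / (1 + (n₀−1)/N) = 209.43 / 1.506 = 139.06
Round up: n = 140.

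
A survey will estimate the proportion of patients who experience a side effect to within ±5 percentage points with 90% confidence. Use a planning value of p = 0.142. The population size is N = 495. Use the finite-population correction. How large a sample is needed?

105

For a proportion with margin E = 0.05 at 90% confidence, z = 1.645.
n = p̂(1−p̂)(z/E)² = 0.142 × 0.858 × (1.645/0.05)² = 131.88 — call this n₀.
Finite-population correction with N = 495: n = n₀ / (1 + (n₀−1)/N) = 131.88 / 1.264 = 104.34
Round up: n = 105.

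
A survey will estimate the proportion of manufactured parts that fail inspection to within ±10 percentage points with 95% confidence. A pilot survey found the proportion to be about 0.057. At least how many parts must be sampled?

21

For a proportion with margin E = 0.1 at 95% confidence, z = 1.960.
n = p̂(1−p̂)(z/E)² = 0.057 × 0.943 × (1.960/0.1)² = 20.65
Round up: n = 21.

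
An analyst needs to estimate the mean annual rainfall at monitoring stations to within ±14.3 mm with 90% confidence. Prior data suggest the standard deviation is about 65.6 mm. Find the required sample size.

n = 57

For a mean, the margin of error is E = z·σ/√n, so n = (zσ/E)².
At 90% confidence, z = 1.645.
n = (1.645 × 65.6 / 14.3)² = 56.95
Round up: n = 57.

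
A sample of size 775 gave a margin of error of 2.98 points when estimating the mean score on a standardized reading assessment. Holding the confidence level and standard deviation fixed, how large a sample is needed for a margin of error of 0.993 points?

6980

Margin of error scales as 1/√n, so n₂ = n₁·(E₁/E₂)².
n₂ = 775 × (2.98/0.993)² = 775 × 9.006 = 6979.65
Round up: n₂ = 6980.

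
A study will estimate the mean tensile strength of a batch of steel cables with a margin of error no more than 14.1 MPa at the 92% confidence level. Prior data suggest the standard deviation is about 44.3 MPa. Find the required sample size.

n = 31

For a mean, the margin of error is E = z·σ/√n, so n = (zσ/E)².
At 92% confidence, z = 1.751.
n = (1.751 × 44.3 / 14.1)² = 30.27
Round up: n = 31.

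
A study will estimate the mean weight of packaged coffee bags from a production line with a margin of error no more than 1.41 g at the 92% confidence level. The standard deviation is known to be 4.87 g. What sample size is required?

n = 37

For a mean, the margin of error is E = z·σ/√n, so n = (zσ/E)².
At 92% confidence, z = 1.751.
n = (1.751 × 4.87 / 1.41)² = 36.58
Round up: n = 37.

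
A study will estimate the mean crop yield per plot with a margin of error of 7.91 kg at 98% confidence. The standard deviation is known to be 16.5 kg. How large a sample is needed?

24

For a mean, the margin of error is E = z·σ/√n, so n = (zσ/E)².
At 98% confidence, z = 2.326.
n = (2.326 × 16.5 / 7.91)² = 23.54
Round up: n = 24.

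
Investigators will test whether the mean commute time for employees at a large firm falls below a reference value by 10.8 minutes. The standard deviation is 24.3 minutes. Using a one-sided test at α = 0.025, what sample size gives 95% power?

For a one-sample z-test, n = ((z_α + z_β)·σ/δ)².
z_α = 1.960 (one-sided α = 0.025); z_β = 1.645 (power 95% → β = 0.05).
n = (3.605 × 24.3 / 10.8)² = 65.79
Round up: n = 66.

66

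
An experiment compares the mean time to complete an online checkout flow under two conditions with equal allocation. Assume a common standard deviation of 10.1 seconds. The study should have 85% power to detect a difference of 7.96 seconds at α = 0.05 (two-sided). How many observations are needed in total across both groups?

58 total

For two equal groups, n per group = 2·((z_{α/2} + z_β)·σ/δ)².
z_{α/2} = 1.960; z_β = 1.036 (power 85%).
n = 2 × (2.996 × 10.1 / 7.96)² = 2 × 14.45 = 28.90
Round up: n = 29 per group.
Total across both groups: 2 × 29 = 58.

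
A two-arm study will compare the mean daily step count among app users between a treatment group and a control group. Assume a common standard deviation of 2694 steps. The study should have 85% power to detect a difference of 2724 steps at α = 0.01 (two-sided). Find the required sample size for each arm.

For two equal groups, n per group = 2·((z_{α/2} + z_β)·σ/δ)².
z_{α/2} = 2.576; z_β = 1.036 (power 85%).
n = 2 × (3.612 × 2694 / 2724)² = 2 × 12.76 = 25.52
Round up: n = 26 per group.

26 per group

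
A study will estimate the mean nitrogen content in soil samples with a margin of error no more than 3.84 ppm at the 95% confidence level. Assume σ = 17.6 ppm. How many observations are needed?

For a mean, the margin of error is E = z·σ/√n, so n = (zσ/E)².
At 95% confidence, z = 1.960.
n = (1.960 × 17.6 / 3.84)² = 80.70
Round up: n = 81.

81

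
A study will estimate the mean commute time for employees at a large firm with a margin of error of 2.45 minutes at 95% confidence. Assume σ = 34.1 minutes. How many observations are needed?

745

For a mean, the margin of error is E = z·σ/√n, so n = (zσ/E)².
At 95% confidence, z = 1.960.
n = (1.960 × 34.1 / 2.45)² = 744.20
Round up: n = 745.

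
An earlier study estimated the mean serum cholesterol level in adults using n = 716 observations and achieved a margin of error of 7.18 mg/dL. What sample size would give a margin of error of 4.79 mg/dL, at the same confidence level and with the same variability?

1609

Margin of error scales as 1/√n, so n₂ = n₁·(E₁/E₂)².
n₂ = 716 × (7.18/4.79)² = 716 × 2.247 = 1608.85
Round up: n₂ = 1609.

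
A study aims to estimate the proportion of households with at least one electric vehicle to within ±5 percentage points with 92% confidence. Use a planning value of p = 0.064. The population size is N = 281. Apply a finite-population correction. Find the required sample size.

59

For a proportion with margin E = 0.05 at 92% confidence, z = 1.751.
n = p̂(1−p̂)(z/E)² = 0.064 × 0.936 × (1.751/0.05)² = 73.47 — call this n₀.
Finite-population correction with N = 281: n = n₀ / (1 + (n₀−1)/N) = 73.47 / 1.258 = 58.40
Round up: n = 59.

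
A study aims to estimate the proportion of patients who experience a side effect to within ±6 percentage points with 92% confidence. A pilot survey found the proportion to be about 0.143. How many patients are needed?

For a proportion with margin E = 0.06 at 92% confidence, z = 1.751.
n = p̂(1−p̂)(z/E)² = 0.143 × 0.857 × (1.751/0.06)² = 104.37
Round up: n = 105.

105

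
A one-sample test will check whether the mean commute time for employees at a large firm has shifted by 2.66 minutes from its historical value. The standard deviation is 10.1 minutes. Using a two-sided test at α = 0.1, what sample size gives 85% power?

For a one-sample z-test, n = ((z_{α/2} + z_β)·σ/δ)².
z_{α/2} = 1.645 (two-sided α = 0.1); z_β = 1.036 (power 85% → β = 0.15).
n = (2.681 × 10.1 / 2.66)² = 103.63
Round up: n = 104.

104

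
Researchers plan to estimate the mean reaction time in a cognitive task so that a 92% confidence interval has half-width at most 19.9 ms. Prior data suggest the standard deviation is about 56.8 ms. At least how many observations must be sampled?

For a mean, the margin of error is E = z·σ/√n, so n = (zσ/E)².
At 92% confidence, z = 1.751.
n = (1.751 × 56.8 / 19.9)² = 24.98
Round up: n = 25.

25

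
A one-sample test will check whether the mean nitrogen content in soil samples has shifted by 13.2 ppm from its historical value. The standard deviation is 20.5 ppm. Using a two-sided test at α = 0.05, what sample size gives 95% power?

For a one-sample z-test, n = ((z_{α/2} + z_β)·σ/δ)².
z_{α/2} = 1.960 (two-sided α = 0.05); z_β = 1.645 (power 95% → β = 0.05).
n = (3.605 × 20.5 / 13.2)² = 31.35
Round up: n = 32.

32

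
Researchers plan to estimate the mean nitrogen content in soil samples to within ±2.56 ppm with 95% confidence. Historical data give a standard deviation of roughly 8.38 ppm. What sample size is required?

42

For a mean, the margin of error is E = z·σ/√n, so n = (zσ/E)².
At 95% confidence, z = 1.960.
n = (1.960 × 8.38 / 2.56)² = 41.16
Round up: n = 42.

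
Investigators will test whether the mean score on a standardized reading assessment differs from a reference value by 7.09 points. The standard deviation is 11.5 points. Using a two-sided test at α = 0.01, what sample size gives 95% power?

47

For a one-sample z-test, n = ((z_{α/2} + z_β)·σ/δ)².
z_{α/2} = 2.576 (two-sided α = 0.01); z_β = 1.645 (power 95% → β = 0.05).
n = (4.221 × 11.5 / 7.09)² = 46.87
Round up: n = 47.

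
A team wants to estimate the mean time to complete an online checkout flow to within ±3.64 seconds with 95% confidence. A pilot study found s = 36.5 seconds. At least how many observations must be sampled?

For a mean, the margin of error is E = z·σ/√n, so n = (zσ/E)².
At 95% confidence, z = 1.960.
n = (1.960 × 36.5 / 3.64)² = 386.27
Round up: n = 387.

387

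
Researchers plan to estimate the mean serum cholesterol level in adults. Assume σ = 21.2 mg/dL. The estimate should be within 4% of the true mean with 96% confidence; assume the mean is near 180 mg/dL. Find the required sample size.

37

For a mean, the margin of error is E = z·σ/√n, so n = (zσ/E)².
At 96% confidence, z = 2.054.
E = 4% of 180 = 7.2 mg/dL.
n = (2.054 × 21.2 / 7.2)² = 36.58
Round up: n = 37.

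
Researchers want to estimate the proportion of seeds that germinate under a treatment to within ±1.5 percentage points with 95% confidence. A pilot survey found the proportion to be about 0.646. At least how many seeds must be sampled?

For a proportion with margin E = 0.015 at 95% confidence, z = 1.960.
n = p̂(1−p̂)(z/E)² = 0.646 × 0.354 × (1.960/0.015)² = 3904.50
Round up: n = 3905.

3905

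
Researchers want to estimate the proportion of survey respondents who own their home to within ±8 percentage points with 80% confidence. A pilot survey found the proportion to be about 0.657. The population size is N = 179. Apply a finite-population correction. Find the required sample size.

For a proportion with margin E = 0.08 at 80% confidence, z = 1.282.
n = p̂(1−p̂)(z/E)² = 0.657 × 0.343 × (1.282/0.08)² = 57.87 — call this n₀.
Finite-population correction with N = 179: n = n₀ / (1 + (n₀−1)/N) = 57.87 / 1.318 = 43.91
Round up: n = 44.

44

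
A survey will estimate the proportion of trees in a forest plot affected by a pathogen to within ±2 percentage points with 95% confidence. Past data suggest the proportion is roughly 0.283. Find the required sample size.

For a proportion with margin E = 0.02 at 95% confidence, z = 1.960.
n = p̂(1−p̂)(z/E)² = 0.283 × 0.717 × (1.960/0.02)² = 1948.76
Round up: n = 1949.

1949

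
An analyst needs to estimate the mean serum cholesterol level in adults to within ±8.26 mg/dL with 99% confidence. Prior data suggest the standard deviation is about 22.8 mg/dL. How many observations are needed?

For a mean, the margin of error is E = z·σ/√n, so n = (zσ/E)².
At 99% confidence, z = 2.576.
n = (2.576 × 22.8 / 8.26)² = 50.56
Round up: n = 51.

n = 51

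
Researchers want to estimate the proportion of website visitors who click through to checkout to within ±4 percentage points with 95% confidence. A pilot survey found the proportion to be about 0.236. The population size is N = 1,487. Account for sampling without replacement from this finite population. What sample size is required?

336

For a proportion with margin E = 0.04 at 95% confidence, z = 1.960.
n = p̂(1−p̂)(z/E)² = 0.236 × 0.764 × (1.960/0.04)² = 432.91 — call this n₀.
Finite-population correction with N = 1,487: n = n₀ / (1 + (n₀−1)/N) = 432.91 / 1.29 = 335.59
Round up: n = 336.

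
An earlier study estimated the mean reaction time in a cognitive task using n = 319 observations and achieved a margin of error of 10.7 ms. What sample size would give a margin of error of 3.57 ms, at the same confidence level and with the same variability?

Margin of error scales as 1/√n, so n₂ = n₁·(E₁/E₂)².
n₂ = 319 × (10.7/3.57)² = 319 × 8.983 = 2865.58
Round up: n₂ = 2866.

n = 2866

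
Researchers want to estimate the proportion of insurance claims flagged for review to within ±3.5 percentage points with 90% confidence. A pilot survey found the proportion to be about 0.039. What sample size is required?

For a proportion with margin E = 0.035 at 90% confidence, z = 1.645.
n = p̂(1−p̂)(z/E)² = 0.039 × 0.961 × (1.645/0.035)² = 82.79
Round up: n = 83.

83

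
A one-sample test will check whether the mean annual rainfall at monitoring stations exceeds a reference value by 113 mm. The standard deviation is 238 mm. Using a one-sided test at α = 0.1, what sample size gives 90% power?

For a one-sample z-test, n = ((z_α + z_β)·σ/δ)².
z_α = 1.282 (one-sided α = 0.1); z_β = 1.282 (power 90% → β = 0.1).
n = (2.564 × 238 / 113)² = 29.16
Round up: n = 30.

30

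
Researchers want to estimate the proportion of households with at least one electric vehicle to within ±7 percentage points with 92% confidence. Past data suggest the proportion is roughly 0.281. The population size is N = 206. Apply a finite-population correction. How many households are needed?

For a proportion with margin E = 0.07 at 92% confidence, z = 1.751.
n = p̂(1−p̂)(z/E)² = 0.281 × 0.719 × (1.751/0.07)² = 126.42 — call this n₀.
Finite-population correction with N = 206: n = n₀ / (1 + (n₀−1)/N) = 126.42 / 1.609 = 78.57
Round up: n = 79.

79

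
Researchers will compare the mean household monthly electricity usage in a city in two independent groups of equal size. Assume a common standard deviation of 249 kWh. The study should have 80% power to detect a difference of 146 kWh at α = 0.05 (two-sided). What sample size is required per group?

46 per group

For two equal groups, n per group = 2·((z_{α/2} + z_β)·σ/δ)².
z_{α/2} = 1.960; z_β = 0.842 (power 80%).
n = 2 × (2.802 × 249 / 146)² = 2 × 22.84 = 45.68
Round up: n = 46 per group.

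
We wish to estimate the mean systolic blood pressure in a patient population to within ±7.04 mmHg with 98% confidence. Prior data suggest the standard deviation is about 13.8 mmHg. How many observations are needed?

21

For a mean, the margin of error is E = z·σ/√n, so n = (zσ/E)².
At 98% confidence, z = 2.326.
n = (2.326 × 13.8 / 7.04)² = 20.79
Round up: n = 21.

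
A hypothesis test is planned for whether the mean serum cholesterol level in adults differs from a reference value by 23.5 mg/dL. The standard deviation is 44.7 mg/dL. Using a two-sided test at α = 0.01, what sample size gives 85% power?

48

For a one-sample z-test, n = ((z_{α/2} + z_β)·σ/δ)².
z_{α/2} = 2.576 (two-sided α = 0.01); z_β = 1.036 (power 85% → β = 0.15).
n = (3.612 × 44.7 / 23.5)² = 47.20
Round up: n = 48.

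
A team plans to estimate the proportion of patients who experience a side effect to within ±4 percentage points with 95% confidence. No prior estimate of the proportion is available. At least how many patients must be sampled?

For a proportion with margin E = 0.04 at 95% confidence, z = 1.960.
With no prior estimate, use p = 0.5, which maximizes p(1−p) at 0.25.
n = 0.25 × (z/E)² = 0.25 × (1.960/0.04)² = 600.25
Round up: n = 601.

601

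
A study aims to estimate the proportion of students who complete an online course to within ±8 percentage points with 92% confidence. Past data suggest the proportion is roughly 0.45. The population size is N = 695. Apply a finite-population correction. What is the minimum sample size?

n = 102

For a proportion with margin E = 0.08 at 92% confidence, z = 1.751.
n = p̂(1−p̂)(z/E)² = 0.45 × 0.55 × (1.751/0.08)² = 118.57 — call this n₀.
Finite-population correction with N = 695: n = n₀ / (1 + (n₀−1)/N) = 118.57 / 1.169 = 101.43
Round up: n = 102.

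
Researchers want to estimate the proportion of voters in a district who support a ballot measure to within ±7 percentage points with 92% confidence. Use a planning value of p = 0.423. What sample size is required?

For a proportion with margin E = 0.07 at 92% confidence, z = 1.751.
n = p̂(1−p̂)(z/E)² = 0.423 × 0.577 × (1.751/0.07)² = 152.72
Round up: n = 153.

153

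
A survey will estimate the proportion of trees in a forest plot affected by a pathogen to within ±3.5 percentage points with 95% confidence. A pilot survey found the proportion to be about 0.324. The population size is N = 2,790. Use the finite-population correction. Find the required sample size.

n = 552

For a proportion with margin E = 0.035 at 95% confidence, z = 1.960.
n = p̂(1−p̂)(z/E)² = 0.324 × 0.676 × (1.960/0.035)² = 686.86 — call this n₀.
Finite-population correction with N = 2,790: n = n₀ / (1 + (n₀−1)/N) = 686.86 / 1.246 = 551.25
Round up: n = 552.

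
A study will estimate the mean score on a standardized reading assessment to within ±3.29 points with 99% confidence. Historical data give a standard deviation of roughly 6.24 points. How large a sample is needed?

For a mean, the margin of error is E = z·σ/√n, so n = (zσ/E)².
At 99% confidence, z = 2.576.
n = (2.576 × 6.24 / 3.29)² = 23.87
Round up: n = 24.

24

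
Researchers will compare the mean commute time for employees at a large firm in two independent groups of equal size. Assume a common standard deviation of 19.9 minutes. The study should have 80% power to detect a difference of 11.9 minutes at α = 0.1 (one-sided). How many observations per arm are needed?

For two equal groups, n per group = 2·((z_α + z_β)·σ/δ)².
z_α = 1.282; z_β = 0.842 (power 80%).
n = 2 × (2.124 × 19.9 / 11.9)² = 2 × 12.62 = 25.24
Round up: n = 26 per group.

26 per group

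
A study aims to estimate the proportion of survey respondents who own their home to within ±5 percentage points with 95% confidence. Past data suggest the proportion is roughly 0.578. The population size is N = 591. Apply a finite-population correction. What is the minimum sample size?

For a proportion with margin E = 0.05 at 95% confidence, z = 1.960.
n = p̂(1−p̂)(z/E)² = 0.578 × 0.422 × (1.960/0.05)² = 374.81 — call this n₀.
Finite-population correction with N = 591: n = n₀ / (1 + (n₀−1)/N) = 374.81 / 1.633 = 229.52
Round up: n = 230.

230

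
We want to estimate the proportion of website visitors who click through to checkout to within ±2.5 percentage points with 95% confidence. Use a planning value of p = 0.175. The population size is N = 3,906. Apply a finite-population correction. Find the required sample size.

For a proportion with margin E = 0.025 at 95% confidence, z = 1.960.
n = p̂(1−p̂)(z/E)² = 0.175 × 0.825 × (1.960/0.025)² = 887.41 — call this n₀.
Finite-population correction with N = 3,906: n = n₀ / (1 + (n₀−1)/N) = 887.41 / 1.227 = 723.24
Round up: n = 724.

724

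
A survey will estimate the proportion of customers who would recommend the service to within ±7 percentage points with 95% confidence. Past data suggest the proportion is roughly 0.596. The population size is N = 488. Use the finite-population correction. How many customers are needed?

n = 137

For a proportion with margin E = 0.07 at 95% confidence, z = 1.960.
n = p̂(1−p̂)(z/E)² = 0.596 × 0.404 × (1.960/0.07)² = 188.77 — call this n₀.
Finite-population correction with N = 488: n = n₀ / (1 + (n₀−1)/N) = 188.77 / 1.385 = 136.30
Round up: n = 137.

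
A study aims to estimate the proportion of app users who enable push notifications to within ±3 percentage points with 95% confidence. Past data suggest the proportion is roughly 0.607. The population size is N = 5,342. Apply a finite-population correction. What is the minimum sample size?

For a proportion with margin E = 0.03 at 95% confidence, z = 1.960.
n = p̂(1−p̂)(z/E)² = 0.607 × 0.393 × (1.960/0.03)² = 1018.24 — call this n₀.
Finite-population correction with N = 5,342: n = n₀ / (1 + (n₀−1)/N) = 1018.24 / 1.19 = 855.66
Round up: n = 856.

856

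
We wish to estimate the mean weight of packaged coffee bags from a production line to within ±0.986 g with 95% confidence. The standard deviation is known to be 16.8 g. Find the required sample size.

n = 1116

For a mean, the margin of error is E = z·σ/√n, so n = (zσ/E)².
At 95% confidence, z = 1.960.
n = (1.960 × 16.8 / 0.986)² = 1115.26
Round up: n = 1116.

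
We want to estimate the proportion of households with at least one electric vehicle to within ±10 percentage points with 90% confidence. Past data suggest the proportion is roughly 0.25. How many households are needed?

51

For a proportion with margin E = 0.1 at 90% confidence, z = 1.645.
n = p̂(1−p̂)(z/E)² = 0.25 × 0.75 × (1.645/0.1)² = 50.74
Round up: n = 51.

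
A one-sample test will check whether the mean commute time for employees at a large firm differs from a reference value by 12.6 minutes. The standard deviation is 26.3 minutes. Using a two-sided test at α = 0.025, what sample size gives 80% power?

42

For a one-sample z-test, n = ((z_{α/2} + z_β)·σ/δ)².
z_{α/2} = 2.241 (two-sided α = 0.025); z_β = 0.842 (power 80% → β = 0.2).
n = (3.083 × 26.3 / 12.6)² = 41.41
Round up: n = 42.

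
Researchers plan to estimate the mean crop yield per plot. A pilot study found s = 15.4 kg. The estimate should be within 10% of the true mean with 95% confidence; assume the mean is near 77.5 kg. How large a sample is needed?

For a mean, the margin of error is E = z·σ/√n, so n = (zσ/E)².
At 95% confidence, z = 1.960.
E = 10% of 77.5 = 7.75 kg.
n = (1.960 × 15.4 / 7.75)² = 15.17
Round up: n = 16.

n = 16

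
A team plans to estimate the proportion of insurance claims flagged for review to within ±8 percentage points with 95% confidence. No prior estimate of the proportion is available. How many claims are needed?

151

For a proportion with margin E = 0.08 at 95% confidence, z = 1.960.
With no prior estimate, use p = 0.5, which maximizes p(1−p) at 0.25.
n = 0.25 × (z/E)² = 0.25 × (1.960/0.08)² = 150.06
Round up: n = 151.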